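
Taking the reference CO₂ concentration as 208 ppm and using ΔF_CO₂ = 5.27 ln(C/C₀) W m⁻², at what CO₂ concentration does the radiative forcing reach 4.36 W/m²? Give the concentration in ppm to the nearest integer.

C ≈ 476 ppm

Set 5.27 ln(C/208) = 4.36, so ln(C/208) = 4.36/5.27 = 0.82732.
Then C/208 = e^0.82732 = 2.28718, giving C = 208 × 2.28718 = 475.73 ppm.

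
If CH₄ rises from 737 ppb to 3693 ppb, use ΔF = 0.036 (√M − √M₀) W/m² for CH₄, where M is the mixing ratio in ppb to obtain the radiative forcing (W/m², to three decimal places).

ΔF = 1.210 W/m²

CH₄: 0.036 × (√3693 − √737) = 0.036 × (60.7701 − 27.1477) = 0.036 × 33.6224 = 1.2104 W/m².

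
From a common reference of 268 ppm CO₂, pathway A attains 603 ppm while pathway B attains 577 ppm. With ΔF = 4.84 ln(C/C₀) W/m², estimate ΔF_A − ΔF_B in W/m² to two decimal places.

ΔF_A − ΔF_B = 0.21 W/m²

ΔF_A = 4.84 ln(603/268) = 4.84 × 0.81093 = 3.9249 W/m².
ΔF_B = 4.84 ln(577/268) = 4.84 × 0.76686 = 3.7116 W/m².
Difference: 3.9249 − 3.7116 = 0.2133 W/m².
(Equivalently, ΔF_A − ΔF_B = 4.84 ln(603/577) = 4.84 × 0.04407 = 0.2133 W/m².)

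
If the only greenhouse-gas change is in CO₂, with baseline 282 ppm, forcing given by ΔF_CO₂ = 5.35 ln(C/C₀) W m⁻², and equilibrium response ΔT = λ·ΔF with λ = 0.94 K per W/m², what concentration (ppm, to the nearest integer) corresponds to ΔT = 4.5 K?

C ≈ 690 ppm

Required forcing: ΔF = ΔT/λ = 4.5/0.94 = 4.7872 W/m².
Then ln(C/282) = ΔF/5.35 = 4.7872/5.35 = 0.89480.
So C = 282 × e^0.89480 = 282 × 2.44685 = 690.01 ppm.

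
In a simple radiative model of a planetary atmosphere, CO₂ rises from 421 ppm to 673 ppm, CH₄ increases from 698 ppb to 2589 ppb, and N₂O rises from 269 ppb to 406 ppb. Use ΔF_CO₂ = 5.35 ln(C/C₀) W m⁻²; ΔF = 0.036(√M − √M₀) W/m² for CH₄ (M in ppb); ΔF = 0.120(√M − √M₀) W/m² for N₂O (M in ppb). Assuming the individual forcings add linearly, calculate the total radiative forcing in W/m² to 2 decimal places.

CO₂: 5.35 × ln(673/421) = 5.35 × ln(1.59857) = 5.35 × 0.46911 = 2.5097 W/m².
CH₄: 0.036 × (√2589 − √698) = 0.036 × (50.8822 − 26.4197) = 0.036 × 24.4625 = 0.8807 W/m².
N₂O: 0.120 × (√406 − √269) = 0.120 × (20.1494 − 16.4012) = 0.120 × 3.7482 = 0.4498 W/m².
Total ΔF = 2.5097 + 0.8807 + 0.4498 = 3.8402 W/m².

ΔF = 3.84 W/m²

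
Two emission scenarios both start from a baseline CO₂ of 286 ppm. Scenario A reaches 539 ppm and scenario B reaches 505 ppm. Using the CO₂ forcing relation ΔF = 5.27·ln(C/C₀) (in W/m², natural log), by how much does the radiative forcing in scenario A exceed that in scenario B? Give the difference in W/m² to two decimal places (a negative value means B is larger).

ΔF_A − ΔF_B = 0.34 W/m²

ΔF_A = 5.27 ln(539/286) = 5.27 × 0.63372 = 3.3397 W/m².
ΔF_B = 5.27 ln(505/286) = 5.27 × 0.56857 = 2.9964 W/m².
Difference: 3.3397 − 2.9964 = 0.3433 W/m².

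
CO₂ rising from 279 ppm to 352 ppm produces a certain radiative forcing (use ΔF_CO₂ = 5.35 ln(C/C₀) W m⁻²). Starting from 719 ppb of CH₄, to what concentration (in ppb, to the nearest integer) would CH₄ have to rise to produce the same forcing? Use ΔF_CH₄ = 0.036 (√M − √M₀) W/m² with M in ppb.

CO₂ forcing: 5.35 × ln(352/279) = 5.35 × 0.232419 = 1.24344 W/m².
Set 0.036(√M − √719) = 1.24344: √M = 1.24344/0.036 + √719 = 34.5400 + 26.8142 = 61.3542.
M = (61.3542)² = 3764.34 ppb.

M ≈ 3764 ppb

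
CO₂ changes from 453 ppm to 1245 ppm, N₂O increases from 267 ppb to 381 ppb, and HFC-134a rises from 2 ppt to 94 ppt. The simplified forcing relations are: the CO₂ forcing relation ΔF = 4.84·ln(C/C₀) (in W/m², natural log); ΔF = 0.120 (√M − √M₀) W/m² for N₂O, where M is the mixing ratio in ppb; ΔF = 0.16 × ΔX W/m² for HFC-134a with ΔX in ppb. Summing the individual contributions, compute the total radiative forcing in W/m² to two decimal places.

CO₂: 4.84 × ln(1245/453) = 4.84 × ln(2.74834) = 4.84 × 1.01100 = 4.8932 W/m².
N₂O: 0.120 × (√381 − √267) = 0.120 × (19.5192 − 16.3401) = 0.120 × 3.1791 = 0.3815 W/m².
HFC-134a: Δ = 94 − 2 = 92 ppt = 0.092 ppb; ΔF = 0.16 × 0.092 = 0.0147 W/m².
Total ΔF = 4.8932 + 0.3815 + 0.0147 = 5.2894 W/m².

ΔF = 5.29 W/m²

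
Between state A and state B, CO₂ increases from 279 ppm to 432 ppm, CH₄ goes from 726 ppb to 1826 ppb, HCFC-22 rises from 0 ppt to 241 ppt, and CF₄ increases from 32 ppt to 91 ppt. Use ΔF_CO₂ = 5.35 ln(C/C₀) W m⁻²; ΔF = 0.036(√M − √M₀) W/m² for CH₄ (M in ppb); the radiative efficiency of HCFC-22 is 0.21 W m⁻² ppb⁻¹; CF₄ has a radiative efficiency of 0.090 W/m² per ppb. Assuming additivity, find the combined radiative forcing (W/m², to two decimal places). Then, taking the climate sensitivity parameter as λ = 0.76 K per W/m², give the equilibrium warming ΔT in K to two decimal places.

CO₂: 5.35 × ln(432/279) = 5.35 × ln(1.54839) = 5.35 × 0.43722 = 2.3391 W/m².
CH₄: 0.036 × (√1826 − √726) = 0.036 × (42.7317 − 26.9444) = 0.036 × 15.7873 = 0.5683 W/m².
HCFC-22: Δ = 241 − 0 = 241 ppt = 0.241 ppb; ΔF = 0.21 × 0.241 = 0.0506 W/m².
CF₄: Δ = 91 − 32 = 59 ppt = 0.059 ppb; ΔF = 0.090 × 0.059 = 0.0053 W/m².
Total ΔF = 2.3391 + 0.5683 + 0.0506 + 0.0053 = 2.9633 W/m².
ΔT = λ ΔF = 0.76 × 2.96 = 2.2496 K.

ΔF = 2.96 W/m²; ΔT = 2.25 K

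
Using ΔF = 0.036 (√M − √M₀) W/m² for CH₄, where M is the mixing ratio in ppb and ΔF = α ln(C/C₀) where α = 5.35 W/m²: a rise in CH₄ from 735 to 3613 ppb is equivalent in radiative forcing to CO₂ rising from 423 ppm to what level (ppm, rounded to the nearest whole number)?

CH₄ forcing: 0.036 × (√3613 − √735) = 0.036 × (60.1082 − 27.1109) = 0.036 × 32.9973 = 1.18790 W/m².
Set 5.35 ln(C/423) = 1.18790: ln(C/423) = 1.18790/5.35 = 0.22204, so C = 423 × e^0.22204 = 423 × 1.24862 = 528.17 ppm.

C ≈ 528 ppm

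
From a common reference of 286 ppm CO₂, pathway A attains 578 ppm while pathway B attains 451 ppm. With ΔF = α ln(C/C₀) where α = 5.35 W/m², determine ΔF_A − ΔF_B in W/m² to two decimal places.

ΔF_A = 5.35 ln(578/286) = 5.35 × 0.70358 = 3.7642 W/m².
ΔF_B = 5.35 ln(451/286) = 5.35 × 0.45548 = 2.4368 W/m².
Difference: 3.7642 − 2.4368 = 1.3274 W/m².

ΔF_A − ΔF_B = 1.33 W/m²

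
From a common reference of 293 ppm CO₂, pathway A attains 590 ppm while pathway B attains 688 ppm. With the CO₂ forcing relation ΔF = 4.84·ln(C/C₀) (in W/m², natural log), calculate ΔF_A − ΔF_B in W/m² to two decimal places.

ΔF_A − ΔF_B = -0.74 W/m²

ΔF_A = 4.84 ln(590/293) = 4.84 × 0.69995 = 3.3878 W/m².
ΔF_B = 4.84 ln(688/293) = 4.84 × 0.85362 = 4.1315 W/m².
Difference: 3.3878 − 4.1315 = -0.7437 W/m².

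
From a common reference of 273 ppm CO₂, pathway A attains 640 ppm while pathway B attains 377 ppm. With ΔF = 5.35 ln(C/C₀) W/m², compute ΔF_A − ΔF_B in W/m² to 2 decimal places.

ΔF_A = 5.35 ln(640/273) = 5.35 × 0.85200 = 4.5582 W/m².
ΔF_B = 5.35 ln(377/273) = 5.35 × 0.32277 = 1.7268 W/m².
Difference: 4.5582 − 1.7268 = 2.8314 W/m².

ΔF_A − ΔF_B = 2.83 W/m²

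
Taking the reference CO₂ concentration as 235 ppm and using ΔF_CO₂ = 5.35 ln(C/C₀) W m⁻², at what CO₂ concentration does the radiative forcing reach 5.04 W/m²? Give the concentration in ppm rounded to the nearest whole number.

Set 5.35 ln(C/235) = 5.04, so ln(C/235) = 5.04/5.35 = 0.94206.
Then C/235 = e^0.94206 = 2.56526, giving C = 235 × 2.56526 = 602.84 ppm.

C ≈ 603 ppm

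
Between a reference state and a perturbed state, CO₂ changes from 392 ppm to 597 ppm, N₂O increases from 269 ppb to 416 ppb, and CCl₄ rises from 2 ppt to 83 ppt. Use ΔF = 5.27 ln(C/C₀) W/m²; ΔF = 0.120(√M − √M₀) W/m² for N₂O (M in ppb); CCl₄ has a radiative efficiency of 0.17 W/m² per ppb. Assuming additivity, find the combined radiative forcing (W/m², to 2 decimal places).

ΔF = 2.71 W/m²

CO₂: 5.27 × ln(597/392) = 5.27 × ln(1.52296) = 5.27 × 0.42066 = 2.2169 W/m².
N₂O: 0.120 × (√416 − √269) = 0.120 × (20.3961 − 16.4012) = 0.120 × 3.9949 = 0.4794 W/m².
CCl₄: Δ = 83 − 2 = 81 ppt = 0.081 ppb; ΔF = 0.17 × 0.081 = 0.0138 W/m².
Total ΔF = 2.2169 + 0.4794 + 0.0138 = 2.7101 W/m².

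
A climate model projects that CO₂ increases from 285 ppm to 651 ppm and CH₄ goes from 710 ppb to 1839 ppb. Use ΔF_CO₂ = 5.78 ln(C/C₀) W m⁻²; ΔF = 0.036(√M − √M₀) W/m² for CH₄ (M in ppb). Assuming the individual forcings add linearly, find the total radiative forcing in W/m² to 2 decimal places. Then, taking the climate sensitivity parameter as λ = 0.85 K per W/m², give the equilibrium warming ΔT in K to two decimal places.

CO₂: 5.78 × ln(651/285) = 5.78 × ln(2.28421) = 5.78 × 0.82602 = 4.7744 W/m².
CH₄: 0.036 × (√1839 − √710) = 0.036 × (42.8836 − 26.6458) = 0.036 × 16.2378 = 0.5846 W/m².
Total ΔF = 4.7744 + 0.5846 = 5.3590 W/m².
ΔT = λ ΔF = 0.85 × 5.36 = 4.5560 K.

ΔF = 5.36 W/m²; ΔT = 4.56 K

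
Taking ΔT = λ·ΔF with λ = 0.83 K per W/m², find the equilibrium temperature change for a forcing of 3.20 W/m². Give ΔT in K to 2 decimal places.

ΔT = λ ΔF = 0.83 × 3.20 = 2.6560 K.

ΔT = 2.66 K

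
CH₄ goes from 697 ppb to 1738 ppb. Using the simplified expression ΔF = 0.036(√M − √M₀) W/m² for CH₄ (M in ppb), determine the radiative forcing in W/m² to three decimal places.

ΔF = 0.550 W/m²

CH₄: 0.036 × (√1738 − √697) = 0.036 × (41.6893 − 26.4008) = 0.036 × 15.2885 = 0.5504 W/m².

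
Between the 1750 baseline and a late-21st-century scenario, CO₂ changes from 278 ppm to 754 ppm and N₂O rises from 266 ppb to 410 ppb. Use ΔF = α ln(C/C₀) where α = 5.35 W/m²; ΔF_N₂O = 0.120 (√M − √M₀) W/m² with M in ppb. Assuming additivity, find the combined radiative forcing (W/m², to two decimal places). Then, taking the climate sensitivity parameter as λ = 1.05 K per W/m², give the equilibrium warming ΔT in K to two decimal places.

ΔF = 5.81 W/m²; ΔT = 6.10 K

CO₂: 5.35 × ln(754/278) = 5.35 × ln(2.71223) = 5.35 × 0.99777 = 5.3381 W/m².
N₂O: 0.120 × (√410 − √266) = 0.120 × (20.2485 − 16.3095) = 0.120 × 3.9390 = 0.4727 W/m².
Total ΔF = 5.3381 + 0.4727 = 5.8108 W/m².
ΔT = λ ΔF = 1.05 × 5.81 = 6.1005 K.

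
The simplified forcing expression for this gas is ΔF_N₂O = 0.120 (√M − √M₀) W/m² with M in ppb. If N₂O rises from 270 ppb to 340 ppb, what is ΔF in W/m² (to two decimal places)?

N₂O: 0.120 × (√340 − √270) = 0.120 × (18.4391 − 16.4317) = 0.120 × 2.0074 = 0.2409 W/m².

ΔF = 0.24 W/m²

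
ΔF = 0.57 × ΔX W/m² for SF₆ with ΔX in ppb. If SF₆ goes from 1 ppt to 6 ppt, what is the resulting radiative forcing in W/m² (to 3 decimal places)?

ΔF = 0.003 W/m²

SF₆: Δ = 6 − 1 = 5 ppt = 0.005 ppb; ΔF = 0.57 × 0.005 = 0.0029 W/m².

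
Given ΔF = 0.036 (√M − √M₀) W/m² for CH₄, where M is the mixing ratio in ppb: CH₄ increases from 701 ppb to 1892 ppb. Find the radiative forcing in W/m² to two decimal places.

CH₄: 0.036 × (√1892 − √701) = 0.036 × (43.4971 − 26.4764) = 0.036 × 17.0207 = 0.6127 W/m².

ΔF = 0.61 W/m²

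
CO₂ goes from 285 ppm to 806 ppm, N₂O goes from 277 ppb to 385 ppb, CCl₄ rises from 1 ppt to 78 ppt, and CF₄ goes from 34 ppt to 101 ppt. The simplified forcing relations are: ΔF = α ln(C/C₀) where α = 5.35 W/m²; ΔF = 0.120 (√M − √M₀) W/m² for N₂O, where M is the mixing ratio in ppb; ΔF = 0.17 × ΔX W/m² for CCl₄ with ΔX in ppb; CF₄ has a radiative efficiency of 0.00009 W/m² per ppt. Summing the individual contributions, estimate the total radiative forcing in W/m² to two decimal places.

ΔF = 5.94 W/m²

CO₂: 5.35 × ln(806/285) = 5.35 × ln(2.82807) = 5.35 × 1.03959 = 5.5618 W/m².
N₂O: 0.120 × (√385 − √277) = 0.120 × (19.6214 − 16.6433) = 0.120 × 2.9781 = 0.3574 W/m².
CCl₄: Δ = 78 − 1 = 77 ppt = 0.077 ppb; ΔF = 0.17 × 0.077 = 0.0131 W/m².
CF₄: ΔF = 0.00009 × (101 − 34) = 0.00009 × 67 = 0.0060 W/m².
Total ΔF = 5.5618 + 0.3574 + 0.0131 + 0.0060 = 5.9383 W/m².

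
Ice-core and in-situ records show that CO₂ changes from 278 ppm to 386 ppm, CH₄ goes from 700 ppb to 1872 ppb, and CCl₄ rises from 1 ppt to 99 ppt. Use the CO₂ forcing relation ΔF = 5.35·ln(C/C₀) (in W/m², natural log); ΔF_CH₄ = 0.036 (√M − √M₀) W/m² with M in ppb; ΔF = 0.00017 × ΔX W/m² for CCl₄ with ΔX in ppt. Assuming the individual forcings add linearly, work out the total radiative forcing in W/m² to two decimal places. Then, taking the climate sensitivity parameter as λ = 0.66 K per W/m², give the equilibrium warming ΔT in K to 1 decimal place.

CO₂: 5.35 × ln(386/278) = 5.35 × ln(1.38849) = 5.35 × 0.32822 = 1.7560 W/m².
CH₄: 0.036 × (√1872 − √700) = 0.036 × (43.2666 − 26.4575) = 0.036 × 16.8091 = 0.6051 W/m².
CCl₄: ΔF = 0.00017 × (99 − 1) = 0.00017 × 98 = 0.0167 W/m².
Total ΔF = 1.7560 + 0.6051 + 0.0167 = 2.3778 W/m².
ΔT = λ ΔF = 0.66 × 2.38 = 1.5708 K.

ΔF = 2.38 W/m²; ΔT = 1.6 K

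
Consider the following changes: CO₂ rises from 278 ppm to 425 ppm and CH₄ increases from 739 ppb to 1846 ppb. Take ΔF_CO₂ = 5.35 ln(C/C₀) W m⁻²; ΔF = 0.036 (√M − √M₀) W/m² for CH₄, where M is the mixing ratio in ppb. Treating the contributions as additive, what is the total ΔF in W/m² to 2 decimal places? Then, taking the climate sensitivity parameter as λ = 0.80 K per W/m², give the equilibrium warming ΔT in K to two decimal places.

ΔF = 2.84 W/m²; ΔT = 2.27 K

CO₂: 5.35 × ln(425/278) = 5.35 × ln(1.52878) = 5.35 × 0.42447 = 2.2709 W/m².
CH₄: 0.036 × (√1846 − √739) = 0.036 × (42.9651 − 27.1846) = 0.036 × 15.7805 = 0.5681 W/m².
Total ΔF = 2.2709 + 0.5681 = 2.8390 W/m².
ΔT = λ ΔF = 0.80 × 2.84 = 2.2720 K.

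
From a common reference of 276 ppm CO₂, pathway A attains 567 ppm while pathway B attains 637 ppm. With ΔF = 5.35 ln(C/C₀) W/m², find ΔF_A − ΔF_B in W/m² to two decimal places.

ΔF_A − ΔF_B = -0.62 W/m²

ΔF_A = 5.35 ln(567/276) = 5.35 × 0.71996 = 3.8518 W/m².
ΔF_B = 5.35 ln(637/276) = 5.35 × 0.83637 = 4.4746 W/m².
Difference: 3.8518 − 4.4746 = -0.6228 W/m².
(Equivalently, ΔF_A − ΔF_B = 5.35 ln(567/637) = 5.35 × -0.11641 = -0.6228 W/m².)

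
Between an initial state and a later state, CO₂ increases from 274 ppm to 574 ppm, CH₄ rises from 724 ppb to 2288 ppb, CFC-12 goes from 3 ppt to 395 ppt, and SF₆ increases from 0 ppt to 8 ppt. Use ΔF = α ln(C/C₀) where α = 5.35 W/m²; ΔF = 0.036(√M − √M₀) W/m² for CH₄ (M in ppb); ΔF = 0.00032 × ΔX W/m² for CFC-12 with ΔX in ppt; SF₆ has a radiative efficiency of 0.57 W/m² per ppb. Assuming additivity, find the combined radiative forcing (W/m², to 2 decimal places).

ΔF = 4.84 W/m²

CO₂: 5.35 × ln(574/274) = 5.35 × ln(2.09489) = 5.35 × 0.73950 = 3.9563 W/m².
CH₄: 0.036 × (√2288 − √724) = 0.036 × (47.8330 − 26.9072) = 0.036 × 20.9258 = 0.7533 W/m².
CFC-12: ΔF = 0.00032 × (395 − 3) = 0.00032 × 392 = 0.1254 W/m².
SF₆: Δ = 8 − 0 = 8 ppt = 0.008 ppb; ΔF = 0.57 × 0.008 = 0.0046 W/m².
Total ΔF = 3.9563 + 0.7533 + 0.1254 + 0.0046 = 4.8396 W/m².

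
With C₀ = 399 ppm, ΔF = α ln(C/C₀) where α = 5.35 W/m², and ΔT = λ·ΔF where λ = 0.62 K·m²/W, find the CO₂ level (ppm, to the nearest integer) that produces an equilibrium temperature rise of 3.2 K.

C ≈ 1047 ppm

Required forcing: ΔF = ΔT/λ = 3.2/0.62 = 5.1613 W/m².
Then ln(C/399) = ΔF/5.35 = 5.1613/5.35 = 0.96473.
So C = 399 × e^0.96473 = 399 × 2.62408 = 1047.01 ppm.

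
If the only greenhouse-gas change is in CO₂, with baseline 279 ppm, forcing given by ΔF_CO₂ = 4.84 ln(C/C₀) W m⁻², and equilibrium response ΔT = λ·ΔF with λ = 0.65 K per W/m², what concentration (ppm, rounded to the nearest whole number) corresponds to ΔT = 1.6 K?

C ≈ 464 ppm

Required forcing: ΔF = ΔT/λ = 1.6/0.65 = 2.4615 W/m².
Then ln(C/279) = ΔF/4.84 = 2.4615/4.84 = 0.50857.
So C = 279 × e^0.50857 = 279 × 1.66291 = 463.95 ppm.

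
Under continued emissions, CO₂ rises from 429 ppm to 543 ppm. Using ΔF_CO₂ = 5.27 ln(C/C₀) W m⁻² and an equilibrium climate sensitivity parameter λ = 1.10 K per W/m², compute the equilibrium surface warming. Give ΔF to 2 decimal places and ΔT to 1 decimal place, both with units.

CO₂: 5.27 × ln(543/429) = 5.27 × ln(1.26573) = 5.27 × 0.23565 = 1.2419 W/m².
ΔT = λ ΔF = 1.10 × 1.24 = 1.3640 K.

ΔF = 1.24 W/m²; ΔT = 1.4 K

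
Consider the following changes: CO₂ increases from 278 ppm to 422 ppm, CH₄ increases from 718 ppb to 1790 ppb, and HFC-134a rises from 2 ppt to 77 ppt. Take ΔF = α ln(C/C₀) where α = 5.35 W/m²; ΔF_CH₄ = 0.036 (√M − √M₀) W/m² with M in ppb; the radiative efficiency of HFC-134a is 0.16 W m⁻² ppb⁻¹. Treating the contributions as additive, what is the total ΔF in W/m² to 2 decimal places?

ΔF = 2.80 W/m²

CO₂: 5.35 × ln(422/278) = 5.35 × ln(1.51799) = 5.35 × 0.41739 = 2.2330 W/m².
CH₄: 0.036 × (√1790 − √718) = 0.036 × (42.3084 − 26.7955) = 0.036 × 15.5129 = 0.5585 W/m².
HFC-134a: Δ = 77 − 2 = 75 ppt = 0.075 ppb; ΔF = 0.16 × 0.075 = 0.0120 W/m².
Total ΔF = 2.2330 + 0.5585 + 0.0120 = 2.8035 W/m².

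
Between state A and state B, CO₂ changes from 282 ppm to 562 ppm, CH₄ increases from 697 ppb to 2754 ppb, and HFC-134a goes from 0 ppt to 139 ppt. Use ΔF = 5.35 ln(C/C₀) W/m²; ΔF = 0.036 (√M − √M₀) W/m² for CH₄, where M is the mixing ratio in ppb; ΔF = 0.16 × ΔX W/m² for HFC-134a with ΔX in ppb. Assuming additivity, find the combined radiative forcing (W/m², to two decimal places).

CO₂: 5.35 × ln(562/282) = 5.35 × ln(1.99291) = 5.35 × 0.68960 = 3.6894 W/m².
CH₄: 0.036 × (√2754 − √697) = 0.036 × (52.4786 − 26.4008) = 0.036 × 26.0778 = 0.9388 W/m².
HFC-134a: Δ = 139 − 0 = 139 ppt = 0.139 ppb; ΔF = 0.16 × 0.139 = 0.0222 W/m².
Total ΔF = 3.6894 + 0.9388 + 0.0222 = 4.6504 W/m².

ΔF = 4.65 W/m²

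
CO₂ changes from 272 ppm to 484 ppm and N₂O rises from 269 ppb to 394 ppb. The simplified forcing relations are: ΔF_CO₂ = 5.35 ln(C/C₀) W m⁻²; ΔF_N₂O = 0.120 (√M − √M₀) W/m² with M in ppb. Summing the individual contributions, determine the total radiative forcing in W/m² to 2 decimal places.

ΔF = 3.50 W/m²

CO₂: 5.35 × ln(484/272) = 5.35 × ln(1.77941) = 5.35 × 0.57628 = 3.0831 W/m².
N₂O: 0.120 × (√394 − √269) = 0.120 × (19.8494 − 16.4012) = 0.120 × 3.4482 = 0.4138 W/m².
Total ΔF = 3.0831 + 0.4138 = 3.4969 W/m².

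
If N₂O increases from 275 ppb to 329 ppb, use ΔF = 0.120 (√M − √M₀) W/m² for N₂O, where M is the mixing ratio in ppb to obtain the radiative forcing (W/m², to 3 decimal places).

N₂O: 0.120 × (√329 − √275) = 0.120 × (18.1384 − 16.5831) = 0.120 × 1.5553 = 0.1866 W/m².

ΔF = 0.187 W/m²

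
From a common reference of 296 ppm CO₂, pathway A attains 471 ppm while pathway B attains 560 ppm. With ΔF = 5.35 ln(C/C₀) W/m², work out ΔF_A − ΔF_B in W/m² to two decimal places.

ΔF_A = 5.35 ln(471/296) = 5.35 × 0.46450 = 2.4851 W/m².
ΔF_B = 5.35 ln(560/296) = 5.35 × 0.63758 = 3.4111 W/m².
Difference: 2.4851 − 3.4111 = -0.9260 W/m².

ΔF_A − ΔF_B = -0.93 W/m²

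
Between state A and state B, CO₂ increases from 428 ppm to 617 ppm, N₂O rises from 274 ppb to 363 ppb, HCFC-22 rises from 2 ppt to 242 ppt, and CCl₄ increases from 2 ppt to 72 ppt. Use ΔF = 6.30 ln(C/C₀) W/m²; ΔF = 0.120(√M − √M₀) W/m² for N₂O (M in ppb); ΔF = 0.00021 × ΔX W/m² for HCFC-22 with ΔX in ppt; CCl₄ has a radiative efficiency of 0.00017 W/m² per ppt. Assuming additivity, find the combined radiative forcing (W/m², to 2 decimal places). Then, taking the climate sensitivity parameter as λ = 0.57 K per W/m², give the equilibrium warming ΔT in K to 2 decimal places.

ΔF = 2.67 W/m²; ΔT = 1.52 K

CO₂: 6.30 × ln(617/428) = 6.30 × ln(1.44159) = 6.30 × 0.36575 = 2.3042 W/m².
N₂O: 0.120 × (√363 − √274) = 0.120 × (19.0526 − 16.5529) = 0.120 × 2.4997 = 0.3000 W/m².
HCFC-22: ΔF = 0.00021 × (242 − 2) = 0.00021 × 240 = 0.0504 W/m².
CCl₄: ΔF = 0.00017 × (72 − 2) = 0.00017 × 70 = 0.0119 W/m².
Total ΔF = 2.3042 + 0.3000 + 0.0504 + 0.0119 = 2.6665 W/m².
ΔT = λ ΔF = 0.57 × 2.67 = 1.5219 K.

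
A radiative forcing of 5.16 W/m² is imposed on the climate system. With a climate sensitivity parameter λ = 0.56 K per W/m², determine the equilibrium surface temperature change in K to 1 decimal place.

ΔT = 2.9 K

ΔT = λ ΔF = 0.56 × 5.16 = 2.8896 K.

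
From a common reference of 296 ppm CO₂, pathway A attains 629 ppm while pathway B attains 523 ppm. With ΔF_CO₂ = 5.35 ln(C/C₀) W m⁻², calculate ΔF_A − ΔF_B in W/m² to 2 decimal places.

ΔF_A = 5.35 ln(629/296) = 5.35 × 0.75377 = 4.0327 W/m².
ΔF_B = 5.35 ln(523/296) = 5.35 × 0.56922 = 3.0453 W/m².
Difference: 4.0327 − 3.0453 = 0.9874 W/m².

ΔF_A − ΔF_B = 0.99 W/m²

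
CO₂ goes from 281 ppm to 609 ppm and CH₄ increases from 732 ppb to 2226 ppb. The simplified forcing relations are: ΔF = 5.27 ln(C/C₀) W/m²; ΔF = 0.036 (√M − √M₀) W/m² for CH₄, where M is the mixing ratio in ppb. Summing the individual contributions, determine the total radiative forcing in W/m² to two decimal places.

ΔF = 4.80 W/m²

CO₂: 5.27 × ln(609/281) = 5.27 × ln(2.16726) = 5.27 × 0.77346 = 4.0761 W/m².
CH₄: 0.036 × (√2226 − √732) = 0.036 × (47.1805 − 27.0555) = 0.036 × 20.1250 = 0.7245 W/m².
Total ΔF = 4.0761 + 0.7245 = 4.8006 W/m².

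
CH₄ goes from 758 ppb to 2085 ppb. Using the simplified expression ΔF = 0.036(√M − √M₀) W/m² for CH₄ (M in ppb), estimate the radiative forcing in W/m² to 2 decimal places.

CH₄: 0.036 × (√2085 − √758) = 0.036 × (45.6618 − 27.5318) = 0.036 × 18.1300 = 0.6527 W/m².

ΔF = 0.65 W/m²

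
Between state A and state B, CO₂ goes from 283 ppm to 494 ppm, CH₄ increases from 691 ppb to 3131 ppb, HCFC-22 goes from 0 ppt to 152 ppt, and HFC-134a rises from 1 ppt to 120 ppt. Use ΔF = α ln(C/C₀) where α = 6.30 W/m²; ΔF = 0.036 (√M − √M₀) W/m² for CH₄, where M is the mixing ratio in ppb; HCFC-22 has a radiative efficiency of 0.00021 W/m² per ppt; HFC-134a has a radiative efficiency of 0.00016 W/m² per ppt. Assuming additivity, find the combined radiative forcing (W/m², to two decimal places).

CO₂: 6.30 × ln(494/283) = 6.30 × ln(1.74558) = 6.30 × 0.55709 = 3.5097 W/m².
CH₄: 0.036 × (√3131 − √691) = 0.036 × (55.9553 − 26.2869) = 0.036 × 29.6684 = 1.0681 W/m².
HCFC-22: ΔF = 0.00021 × (152 − 0) = 0.00021 × 152 = 0.0319 W/m².
HFC-134a: ΔF = 0.00016 × (120 − 1) = 0.00016 × 119 = 0.0190 W/m².
Total ΔF = 3.5097 + 1.0681 + 0.0319 + 0.0190 = 4.6287 W/m².

ΔF = 4.63 W/m²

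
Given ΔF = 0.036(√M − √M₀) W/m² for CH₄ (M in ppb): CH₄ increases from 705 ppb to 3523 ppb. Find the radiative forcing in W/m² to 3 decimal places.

CH₄: 0.036 × (√3523 − √705) = 0.036 × (59.3549 − 26.5518) = 0.036 × 32.8031 = 1.1809 W/m².

ΔF = 1.181 W/m²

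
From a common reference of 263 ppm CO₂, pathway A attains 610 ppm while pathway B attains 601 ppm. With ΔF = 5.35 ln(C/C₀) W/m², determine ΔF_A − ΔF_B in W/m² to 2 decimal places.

ΔF_A = 5.35 ln(610/263) = 5.35 × 0.84130 = 4.5010 W/m².
ΔF_B = 5.35 ln(601/263) = 5.35 × 0.82644 = 4.4215 W/m².
Difference: 4.5010 − 4.4215 = 0.0795 W/m².
(Equivalently, ΔF_A − ΔF_B = 5.35 ln(610/601) = 5.35 × 0.01486 = 0.0795 W/m².)

ΔF_A − ΔF_B = 0.08 W/m²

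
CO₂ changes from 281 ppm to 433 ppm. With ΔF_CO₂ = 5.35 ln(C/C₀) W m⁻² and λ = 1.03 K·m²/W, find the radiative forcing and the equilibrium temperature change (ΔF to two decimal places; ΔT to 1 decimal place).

CO₂: 5.35 × ln(433/281) = 5.35 × ln(1.54093) = 5.35 × 0.43239 = 2.3133 W/m².
ΔT = λ ΔF = 1.03 × 2.31 = 2.3793 K.

ΔF = 2.31 W/m²; ΔT = 2.4 K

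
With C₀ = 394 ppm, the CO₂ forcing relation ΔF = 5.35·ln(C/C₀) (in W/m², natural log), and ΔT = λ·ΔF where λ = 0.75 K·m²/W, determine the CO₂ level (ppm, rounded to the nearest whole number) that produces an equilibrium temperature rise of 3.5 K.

Required forcing: ΔF = ΔT/λ = 3.5/0.75 = 4.6667 W/m².
Then ln(C/394) = ΔF/5.35 = 4.6667/5.35 = 0.87228.
So C = 394 × e^0.87228 = 394 × 2.39236 = 942.59 ppm.

C ≈ 943 ppm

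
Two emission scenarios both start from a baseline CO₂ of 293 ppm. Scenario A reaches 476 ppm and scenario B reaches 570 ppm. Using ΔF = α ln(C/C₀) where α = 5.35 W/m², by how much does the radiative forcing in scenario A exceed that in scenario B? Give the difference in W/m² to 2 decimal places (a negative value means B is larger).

ΔF_A = 5.35 ln(476/293) = 5.35 × 0.48525 = 2.5961 W/m².
ΔF_B = 5.35 ln(570/293) = 5.35 × 0.66546 = 3.5602 W/m².
Difference: 2.5961 − 3.5602 = -0.9641 W/m².

ΔF_A − ΔF_B = -0.96 W/m²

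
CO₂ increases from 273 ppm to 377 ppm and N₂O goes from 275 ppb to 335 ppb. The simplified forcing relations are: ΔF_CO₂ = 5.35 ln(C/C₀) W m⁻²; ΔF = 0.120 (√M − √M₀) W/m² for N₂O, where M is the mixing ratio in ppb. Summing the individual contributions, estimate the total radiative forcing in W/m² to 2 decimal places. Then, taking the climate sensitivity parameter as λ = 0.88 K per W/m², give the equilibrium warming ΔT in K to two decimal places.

ΔF = 1.93 W/m²; ΔT = 1.70 K

CO₂: 5.35 × ln(377/273) = 5.35 × ln(1.38095) = 5.35 × 0.32277 = 1.7268 W/m².
N₂O: 0.120 × (√335 − √275) = 0.120 × (18.3030 − 16.5831) = 0.120 × 1.7199 = 0.2064 W/m².
Total ΔF = 1.7268 + 0.2064 = 1.9332 W/m².
ΔT = λ ΔF = 0.88 × 1.93 = 1.6984 K.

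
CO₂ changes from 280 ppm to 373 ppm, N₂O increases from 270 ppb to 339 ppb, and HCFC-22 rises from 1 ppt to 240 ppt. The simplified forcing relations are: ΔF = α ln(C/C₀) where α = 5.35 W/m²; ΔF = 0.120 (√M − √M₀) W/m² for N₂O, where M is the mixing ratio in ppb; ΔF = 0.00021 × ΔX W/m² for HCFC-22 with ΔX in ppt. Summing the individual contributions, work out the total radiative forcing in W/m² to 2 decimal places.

CO₂: 5.35 × ln(373/280) = 5.35 × ln(1.33214) = 5.35 × 0.28679 = 1.5343 W/m².
N₂O: 0.120 × (√339 − √270) = 0.120 × (18.4120 − 16.4317) = 0.120 × 1.9803 = 0.2376 W/m².
HCFC-22: ΔF = 0.00021 × (240 − 1) = 0.00021 × 239 = 0.0502 W/m².
Total ΔF = 1.5343 + 0.2376 + 0.0502 = 1.8221 W/m².

ΔF = 1.82 W/m²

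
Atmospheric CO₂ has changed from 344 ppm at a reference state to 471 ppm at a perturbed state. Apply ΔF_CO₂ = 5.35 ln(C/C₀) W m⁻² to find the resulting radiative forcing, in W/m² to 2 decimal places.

ΔF = 1.68 W/m²

CO₂ absorption bands are partially saturated, so forcing scales with the logarithm of the concentration ratio.
CO₂: 5.35 × ln(471/344) = 5.35 × ln(1.36919) = 5.35 × 0.31422 = 1.6811 W/m².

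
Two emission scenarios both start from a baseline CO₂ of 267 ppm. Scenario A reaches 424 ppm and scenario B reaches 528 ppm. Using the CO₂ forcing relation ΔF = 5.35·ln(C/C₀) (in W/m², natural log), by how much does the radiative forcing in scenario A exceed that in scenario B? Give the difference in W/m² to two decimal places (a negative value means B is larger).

ΔF_A − ΔF_B = -1.17 W/m²

ΔF_A = 5.35 ln(424/267) = 5.35 × 0.46248 = 2.4743 W/m².
ΔF_B = 5.35 ln(528/267) = 5.35 × 0.68185 = 3.6479 W/m².
Difference: 2.4743 − 3.6479 = -1.1736 W/m².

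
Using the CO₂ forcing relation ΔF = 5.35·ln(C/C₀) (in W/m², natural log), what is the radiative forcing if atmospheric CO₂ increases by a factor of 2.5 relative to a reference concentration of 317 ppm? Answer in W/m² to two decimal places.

ΔF = 4.90 W/m²

Because the forcing depends only on the ratio C/C₀, the initial concentration does not enter.
ΔF = 5.35 × ln(2.5) = 5.35 × 0.91629 = 4.9022 W/m².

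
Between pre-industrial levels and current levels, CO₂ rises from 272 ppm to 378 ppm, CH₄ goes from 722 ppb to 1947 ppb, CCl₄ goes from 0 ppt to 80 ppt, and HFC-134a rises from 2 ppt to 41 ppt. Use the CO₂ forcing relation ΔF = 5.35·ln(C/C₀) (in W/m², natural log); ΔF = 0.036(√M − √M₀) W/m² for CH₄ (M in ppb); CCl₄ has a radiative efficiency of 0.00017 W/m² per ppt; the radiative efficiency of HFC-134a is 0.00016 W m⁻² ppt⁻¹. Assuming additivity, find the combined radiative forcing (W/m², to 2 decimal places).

CO₂: 5.35 × ln(378/272) = 5.35 × ln(1.38971) = 5.35 × 0.32910 = 1.7607 W/m².
CH₄: 0.036 × (√1947 − √722) = 0.036 × (44.1248 − 26.8701) = 0.036 × 17.2547 = 0.6212 W/m².
CCl₄: ΔF = 0.00017 × (80 − 0) = 0.00017 × 80 = 0.0136 W/m².
HFC-134a: ΔF = 0.00016 × (41 − 2) = 0.00016 × 39 = 0.0062 W/m².
Total ΔF = 1.7607 + 0.6212 + 0.0136 + 0.0062 = 2.4017 W/m².

ΔF = 2.40 W/m²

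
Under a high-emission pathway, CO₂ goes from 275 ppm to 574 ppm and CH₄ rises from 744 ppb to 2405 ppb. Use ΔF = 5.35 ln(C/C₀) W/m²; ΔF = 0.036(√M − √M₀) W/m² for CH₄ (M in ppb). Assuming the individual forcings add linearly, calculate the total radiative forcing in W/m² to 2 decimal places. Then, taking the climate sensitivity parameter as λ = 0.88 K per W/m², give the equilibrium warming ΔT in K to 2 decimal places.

CO₂: 5.35 × ln(574/275) = 5.35 × ln(2.08727) = 5.35 × 0.73586 = 3.9369 W/m².
CH₄: 0.036 × (√2405 − √744) = 0.036 × (49.0408 − 27.2764) = 0.036 × 21.7644 = 0.7835 W/m².
Total ΔF = 3.9369 + 0.7835 = 4.7204 W/m².
ΔT = λ ΔF = 0.88 × 4.72 = 4.1536 K.

ΔF = 4.72 W/m²; ΔT = 4.15 K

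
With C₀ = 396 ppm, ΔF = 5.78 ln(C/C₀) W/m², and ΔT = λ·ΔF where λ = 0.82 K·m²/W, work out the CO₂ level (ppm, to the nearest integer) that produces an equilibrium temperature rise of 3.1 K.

Required forcing: ΔF = ΔT/λ = 3.1/0.82 = 3.7805 W/m².
Then ln(C/396) = ΔF/5.78 = 3.7805/5.78 = 0.65407.
So C = 396 × e^0.65407 = 396 × 1.92335 = 761.65 ppm.

C ≈ 762 ppm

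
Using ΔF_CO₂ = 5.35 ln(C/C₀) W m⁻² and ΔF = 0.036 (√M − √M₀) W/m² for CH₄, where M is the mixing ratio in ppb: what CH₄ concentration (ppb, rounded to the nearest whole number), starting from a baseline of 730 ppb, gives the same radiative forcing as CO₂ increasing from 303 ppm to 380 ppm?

CO₂ forcing: 5.35 × ln(380/303) = 5.35 × 0.226438 = 1.21144 W/m².
Set 0.036(√M − √730) = 1.21144: √M = 1.21144/0.036 + √730 = 33.6511 + 27.0185 = 60.6696.
M = (60.6696)² = 3680.80 ppb.

M ≈ 3681 ppb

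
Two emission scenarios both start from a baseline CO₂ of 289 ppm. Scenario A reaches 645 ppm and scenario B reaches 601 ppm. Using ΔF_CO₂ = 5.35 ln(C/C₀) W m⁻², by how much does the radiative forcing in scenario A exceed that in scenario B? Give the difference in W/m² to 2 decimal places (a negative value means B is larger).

ΔF_A − ΔF_B = 0.38 W/m²

ΔF_A = 5.35 ln(645/289) = 5.35 × 0.80282 = 4.2951 W/m².
ΔF_B = 5.35 ln(601/289) = 5.35 × 0.73217 = 3.9171 W/m².
Difference: 4.2951 − 3.9171 = 0.3780 W/m².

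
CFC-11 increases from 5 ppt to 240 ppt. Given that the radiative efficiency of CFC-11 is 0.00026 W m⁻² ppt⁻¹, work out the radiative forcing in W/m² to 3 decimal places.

ΔF = 0.061 W/m²

CFC-11: ΔF = 0.00026 × (240 − 5) = 0.00026 × 235 = 0.0611 W/m².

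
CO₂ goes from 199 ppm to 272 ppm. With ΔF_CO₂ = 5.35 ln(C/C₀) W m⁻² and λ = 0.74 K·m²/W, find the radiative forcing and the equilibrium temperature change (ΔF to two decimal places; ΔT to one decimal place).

CO₂: 5.35 × ln(272/199) = 5.35 × ln(1.36683) = 5.35 × 0.31249 = 1.6718 W/m².
ΔT = λ ΔF = 0.74 × 1.67 = 1.2358 K.

ΔF = 1.67 W/m²; ΔT = 1.2 K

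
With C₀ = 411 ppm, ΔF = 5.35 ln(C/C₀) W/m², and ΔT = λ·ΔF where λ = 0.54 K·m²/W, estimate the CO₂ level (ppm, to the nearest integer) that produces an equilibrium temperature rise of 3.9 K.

Required forcing: ΔF = ΔT/λ = 3.9/0.54 = 7.2222 W/m².
Then ln(C/411) = ΔF/5.35 = 7.2222/5.35 = 1.34994.
So C = 411 × e^1.34994 = 411 × 3.85719 = 1585.31 ppm.

C ≈ 1585 ppm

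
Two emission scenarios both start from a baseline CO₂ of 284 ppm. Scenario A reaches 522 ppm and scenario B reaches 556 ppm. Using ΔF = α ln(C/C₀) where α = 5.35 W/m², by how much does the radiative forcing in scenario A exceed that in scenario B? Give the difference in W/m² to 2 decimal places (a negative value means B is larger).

ΔF_A − ΔF_B = -0.34 W/m²

ΔF_A = 5.35 ln(522/284) = 5.35 × 0.60869 = 3.2565 W/m².
ΔF_B = 5.35 ln(556/284) = 5.35 × 0.67179 = 3.5941 W/m².
Difference: 3.2565 − 3.5941 = -0.3376 W/m².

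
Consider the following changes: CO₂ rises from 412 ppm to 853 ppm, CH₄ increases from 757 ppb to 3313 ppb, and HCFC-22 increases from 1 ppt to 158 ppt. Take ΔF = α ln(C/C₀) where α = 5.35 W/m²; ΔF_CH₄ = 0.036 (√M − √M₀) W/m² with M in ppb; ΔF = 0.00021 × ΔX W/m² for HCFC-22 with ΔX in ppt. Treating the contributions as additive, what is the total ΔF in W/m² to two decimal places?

CO₂: 5.35 × ln(853/412) = 5.35 × ln(2.07039) = 5.35 × 0.72774 = 3.8934 W/m².
CH₄: 0.036 × (√3313 − √757) = 0.036 × (57.5587 − 27.5136) = 0.036 × 30.0451 = 1.0816 W/m².
HCFC-22: ΔF = 0.00021 × (158 − 1) = 0.00021 × 157 = 0.0330 W/m².
Total ΔF = 3.8934 + 1.0816 + 0.0330 = 5.0080 W/m².

ΔF = 5.01 W/m²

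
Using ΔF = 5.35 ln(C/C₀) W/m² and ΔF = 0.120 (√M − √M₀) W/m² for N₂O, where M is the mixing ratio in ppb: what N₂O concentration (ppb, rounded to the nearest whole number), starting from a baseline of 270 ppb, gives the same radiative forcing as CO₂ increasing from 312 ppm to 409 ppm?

M ≈ 812 ppb

CO₂ forcing: 5.35 × ln(409/312) = 5.35 × 0.270712 = 1.44831 W/m².
Set 0.120(√M − √270) = 1.44831: √M = 1.44831/0.120 + √270 = 12.0693 + 16.4317 = 28.5010.
M = (28.5010)² = 812.31 ppb.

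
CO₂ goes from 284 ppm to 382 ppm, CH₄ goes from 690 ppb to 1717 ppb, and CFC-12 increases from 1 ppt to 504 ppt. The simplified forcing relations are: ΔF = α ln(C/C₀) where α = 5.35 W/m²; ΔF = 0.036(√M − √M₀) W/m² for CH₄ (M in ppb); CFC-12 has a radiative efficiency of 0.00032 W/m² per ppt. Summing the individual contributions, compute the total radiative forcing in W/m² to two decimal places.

ΔF = 2.29 W/m²

CO₂: 5.35 × ln(382/284) = 5.35 × ln(1.34507) = 5.35 × 0.29645 = 1.5860 W/m².
CH₄: 0.036 × (√1717 − √690) = 0.036 × (41.4367 − 26.2679) = 0.036 × 15.1688 = 0.5461 W/m².
CFC-12: ΔF = 0.00032 × (504 − 1) = 0.00032 × 503 = 0.1610 W/m².
Total ΔF = 1.5860 + 0.5461 + 0.1610 = 2.2931 W/m².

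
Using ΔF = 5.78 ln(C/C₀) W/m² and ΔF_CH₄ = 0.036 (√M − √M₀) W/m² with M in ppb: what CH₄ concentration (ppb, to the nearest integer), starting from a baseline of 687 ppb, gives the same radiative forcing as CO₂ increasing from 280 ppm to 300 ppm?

M ≈ 1390 ppb

CO₂ forcing: 5.78 × ln(300/280) = 5.78 × 0.068993 = 0.39878 W/m².
Set 0.036(√M − √687) = 0.39878: √M = 0.39878/0.036 + √687 = 11.0772 + 26.2107 = 37.2879.
M = (37.2879)² = 1390.39 ppb.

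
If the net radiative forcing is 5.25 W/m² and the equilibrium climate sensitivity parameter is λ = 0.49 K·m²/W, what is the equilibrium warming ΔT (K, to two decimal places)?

ΔT = λ ΔF = 0.49 × 5.25 = 2.5725 K.

ΔT = 2.57 K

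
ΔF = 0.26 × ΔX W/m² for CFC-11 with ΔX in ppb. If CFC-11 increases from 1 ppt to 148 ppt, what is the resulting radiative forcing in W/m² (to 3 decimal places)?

ΔF = 0.038 W/m²

CFC-11: Δ = 148 − 1 = 147 ppt = 0.147 ppb; ΔF = 0.26 × 0.147 = 0.0382 W/m².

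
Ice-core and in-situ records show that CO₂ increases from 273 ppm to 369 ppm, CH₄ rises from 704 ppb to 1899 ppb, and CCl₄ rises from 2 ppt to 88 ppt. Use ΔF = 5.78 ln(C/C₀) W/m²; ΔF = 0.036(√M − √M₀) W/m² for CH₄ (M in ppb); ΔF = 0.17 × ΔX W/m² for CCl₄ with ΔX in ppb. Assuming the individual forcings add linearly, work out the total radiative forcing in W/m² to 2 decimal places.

ΔF = 2.37 W/m²

CO₂: 5.78 × ln(369/273) = 5.78 × ln(1.35165) = 5.78 × 0.30133 = 1.7417 W/m².
CH₄: 0.036 × (√1899 − √704) = 0.036 × (43.5775 − 26.5330) = 0.036 × 17.0445 = 0.6136 W/m².
CCl₄: Δ = 88 − 2 = 86 ppt = 0.086 ppb; ΔF = 0.17 × 0.086 = 0.0146 W/m².
Total ΔF = 1.7417 + 0.6136 + 0.0146 = 2.3699 W/m².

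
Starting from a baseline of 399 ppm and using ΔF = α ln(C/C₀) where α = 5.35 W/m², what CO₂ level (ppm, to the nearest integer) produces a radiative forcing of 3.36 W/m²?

Set 5.35 ln(C/399) = 3.36, so ln(C/399) = 3.36/5.35 = 0.62804.
Then C/399 = e^0.62804 = 1.87393, giving C = 399 × 1.87393 = 747.70 ppm.

C ≈ 748 ppm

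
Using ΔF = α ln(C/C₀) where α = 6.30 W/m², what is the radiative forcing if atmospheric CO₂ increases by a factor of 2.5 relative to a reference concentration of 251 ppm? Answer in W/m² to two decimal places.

Because the forcing depends only on the ratio C/C₀, the initial concentration does not enter.
ΔF = 6.30 × ln(2.5) = 6.30 × 0.91629 = 5.7726 W/m².

ΔF = 5.77 W/m²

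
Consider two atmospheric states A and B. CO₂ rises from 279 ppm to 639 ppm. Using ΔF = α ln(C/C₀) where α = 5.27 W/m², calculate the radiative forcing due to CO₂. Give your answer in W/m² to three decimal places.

ΔF = 4.367 W/m²

CO₂ absorption bands are partially saturated, so forcing scales with the logarithm of the concentration ratio.
CO₂: 5.27 × ln(639/279) = 5.27 × ln(2.29032) = 5.27 × 0.82869 = 4.3672 W/m².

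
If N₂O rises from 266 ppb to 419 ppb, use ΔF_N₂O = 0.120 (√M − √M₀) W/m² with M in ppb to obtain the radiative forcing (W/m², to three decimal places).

ΔF = 0.499 W/m²

N₂O: 0.120 × (√419 − √266) = 0.120 × (20.4695 − 16.3095) = 0.120 × 4.1600 = 0.4992 W/m².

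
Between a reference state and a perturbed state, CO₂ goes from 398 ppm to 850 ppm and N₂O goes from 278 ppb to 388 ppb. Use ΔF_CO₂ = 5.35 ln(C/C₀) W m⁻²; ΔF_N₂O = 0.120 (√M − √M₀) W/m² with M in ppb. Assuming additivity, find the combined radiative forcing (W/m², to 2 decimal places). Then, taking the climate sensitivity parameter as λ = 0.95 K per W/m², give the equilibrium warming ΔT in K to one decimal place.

ΔF = 4.42 W/m²; ΔT = 4.2 K

CO₂: 5.35 × ln(850/398) = 5.35 × ln(2.13568) = 5.35 × 0.75879 = 4.0595 W/m².
N₂O: 0.120 × (√388 − √278) = 0.120 × (19.6977 − 16.6733) = 0.120 × 3.0244 = 0.3629 W/m².
Total ΔF = 4.0595 + 0.3629 = 4.4224 W/m².
ΔT = λ ΔF = 0.95 × 4.42 = 4.1990 K.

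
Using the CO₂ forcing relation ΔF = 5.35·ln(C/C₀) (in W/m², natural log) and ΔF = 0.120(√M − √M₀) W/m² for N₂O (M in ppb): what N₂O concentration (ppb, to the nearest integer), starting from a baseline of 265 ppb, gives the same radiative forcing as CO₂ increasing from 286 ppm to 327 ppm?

M ≈ 495 ppb

CO₂ forcing: 5.35 × ln(327/286) = 5.35 × 0.133968 = 0.71673 W/m².
Set 0.120(√M − √265) = 0.71673: √M = 0.71673/0.120 + √265 = 5.9728 + 16.2788 = 22.2516.
M = (22.2516)² = 495.13 ppb.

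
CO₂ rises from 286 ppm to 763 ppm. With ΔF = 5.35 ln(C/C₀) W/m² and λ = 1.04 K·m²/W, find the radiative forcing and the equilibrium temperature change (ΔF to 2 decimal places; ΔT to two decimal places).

ΔF = 5.25 W/m²; ΔT = 5.46 K

CO₂: 5.35 × ln(763/286) = 5.35 × ln(2.66783) = 5.35 × 0.98127 = 5.2498 W/m².
ΔT = λ ΔF = 1.04 × 5.25 = 5.4600 K.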